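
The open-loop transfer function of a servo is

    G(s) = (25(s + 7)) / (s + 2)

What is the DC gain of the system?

G(0) = 175/2 ≈ 87.50

At s = 0 each factor (s + a) contributes a and each (s^2 + bs + c) contributes c.
G(0) = 25·(7) / ((2)) = 175/2 = 175/2.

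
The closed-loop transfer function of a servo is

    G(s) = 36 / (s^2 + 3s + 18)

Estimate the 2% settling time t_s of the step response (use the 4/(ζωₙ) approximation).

t_s ≈ 2.667 s

Comparing s^2 + 3s + 18 to s^2 + 2ζωₙs + ωₙ²: ωₙ = √18 ≈ 4.243 rad/s and ζ = 3/(2·√18) ≈ 0.3536.
ζωₙ = 3/2 = 1.5, so t_s ≈ 4/(ζωₙ) = 4/1.5 ≈ 2.667 s.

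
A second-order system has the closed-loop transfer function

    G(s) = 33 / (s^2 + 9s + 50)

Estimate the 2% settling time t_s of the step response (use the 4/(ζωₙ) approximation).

Comparing s^2 + 9s + 50 to s^2 + 2ζωₙs + ωₙ²: ωₙ = √50 ≈ 7.071 rad/s and ζ = 9/(2·√50) ≈ 0.6364.
ζωₙ = 9/2 = 4.5, so t_s ≈ 4/(ζωₙ) = 4/4.5 ≈ 0.8889 s.

t_s ≈ 0.8889 s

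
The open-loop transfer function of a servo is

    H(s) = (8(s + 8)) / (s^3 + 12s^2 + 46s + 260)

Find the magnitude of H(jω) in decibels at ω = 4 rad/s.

|H(j4)|_dB ≈ -5.70 dB

Substitute s = j4: numerator = 64 + j32, denominator = 68 + j120.
|H(j4)| = |64 + j32| / |68 + j120| = 71.554 / 137.93 ≈ 0.5188.
In decibels: 20·log₁₀(0.5188) ≈ -5.70 dB.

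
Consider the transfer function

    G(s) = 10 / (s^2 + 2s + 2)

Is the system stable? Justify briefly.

stable

The denominator s^2 + 2s + 2 factors as (s^2 + 2s + 2), giving poles at s = -1 ± j.
Since all poles lie strictly in the left half-plane, the system is stable.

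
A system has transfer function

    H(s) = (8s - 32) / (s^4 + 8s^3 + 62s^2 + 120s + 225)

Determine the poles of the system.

s = -3 + 6j, -3 - 6j, -1 + 2j, -1 - 2j

The poles are the roots of the denominator s^4 + 8s^3 + 62s^2 + 120s + 225 = 0.
No real roots exist; factor into two real quadratics: (s^2 + 6s + 45)(s^2 + 2s + 5) = 0.
Each quadratic gives a conjugate pair via the quadratic formula.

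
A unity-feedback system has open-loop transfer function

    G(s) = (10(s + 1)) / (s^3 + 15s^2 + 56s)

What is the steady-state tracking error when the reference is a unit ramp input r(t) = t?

e_ss = 5.600

G(s) has one pole at the origin.
This is a Type 1 system. Kv = lim_{s→0} s·G(s) = 10/56 = 5/28.
e_ss = 1/Kv = 1/(5/28) = 28/5 ≈ 5.600.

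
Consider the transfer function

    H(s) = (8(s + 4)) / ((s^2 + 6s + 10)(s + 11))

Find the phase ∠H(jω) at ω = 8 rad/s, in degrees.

At s = j8: numerator = 32 + j64, denominator = -978 + j96.
∠H = ∠num − ∠den = 63.435° − (174.39°) = -111.0°.

∠H(j8) ≈ -111.0°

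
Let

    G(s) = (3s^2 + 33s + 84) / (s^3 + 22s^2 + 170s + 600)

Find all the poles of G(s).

The poles are the roots of the denominator s^3 + 22s^2 + 170s + 600 = 0.
Trying s = -12: the polynomial evaluates to 0, so (s + 12) is a factor.
Dividing out leaves s^2 + 10s + 50 = 0.
The quadratic formula then gives s = -5 ± 5j.

s = -5 + 5j, -5 - 5j, -12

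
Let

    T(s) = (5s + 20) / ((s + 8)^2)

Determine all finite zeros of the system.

Set the numerator to zero: 5s + 20 = 0, i.e. 5·(s + 4) = 0.
So s = -4.

s = -4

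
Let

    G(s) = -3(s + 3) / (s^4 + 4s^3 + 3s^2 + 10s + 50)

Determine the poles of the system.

s = 1 + 2j, 1 - 2j, -3 + j, -3 - j

The poles are the roots of the denominator s^4 + 4s^3 + 3s^2 + 10s + 50 = 0.
No real roots exist; factor into two real quadratics: (s^2 - 2s + 5)(s^2 + 6s + 10) = 0.
Each quadratic gives a conjugate pair via the quadratic formula.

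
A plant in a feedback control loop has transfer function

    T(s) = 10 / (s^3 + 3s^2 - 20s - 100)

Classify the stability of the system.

unstable

The denominator s^3 + 3s^2 - 20s - 100 factors as (s^2 + 8s + 20)(s - 5), giving poles at s = -4 + 2j, -4 - 2j, 5.
Since the pole(s) at s = 5 lie in the right half-plane, the system is unstable.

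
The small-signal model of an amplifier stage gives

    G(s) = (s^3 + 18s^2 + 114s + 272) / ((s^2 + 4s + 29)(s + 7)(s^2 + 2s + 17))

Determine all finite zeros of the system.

Set the numerator to zero: s^3 + 18s^2 + 114s + 272 = 0.
Factoring: (s + 8)(s^2 + 10s + 34) = 0.

s = -8, -5 + 3j, -5 - 3j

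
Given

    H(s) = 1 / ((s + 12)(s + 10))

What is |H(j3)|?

Substitute s = j3: numerator = 1, denominator = 111 + j66.
|H(j3)| = |1| / |111 + j66| = 1 / 129.14 ≈ 0.007744.

|H(j3)| ≈ 0.007744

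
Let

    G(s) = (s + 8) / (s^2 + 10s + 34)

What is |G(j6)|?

Substitute s = j6: numerator = 8 + j6, denominator = -2 + j60.
|G(j6)| = |8 + j6| / |-2 + j60| = 10 / 60.033 ≈ 0.1666.

|G(j6)| ≈ 0.1666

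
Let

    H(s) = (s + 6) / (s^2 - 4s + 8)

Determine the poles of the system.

s = 2 ± 2j

The poles are the roots of the denominator s^2 - 4s + 8 = 0.
Using the quadratic formula: s = (4 ± √(-16))/2 = 2 ± 2j.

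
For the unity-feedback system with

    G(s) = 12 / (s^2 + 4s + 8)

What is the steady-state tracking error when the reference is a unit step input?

G(s) has no poles at the origin.
This is a Type 0 system. Kp = lim_{s→0} G(s) = 12/8 = 3/2.
e_ss = 1/(1 + Kp) = 1/(1 + 3/2) = 2/5 ≈ 0.4000.

e_ss = 0.4000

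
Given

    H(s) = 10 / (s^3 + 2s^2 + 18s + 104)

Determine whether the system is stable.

unstable

The denominator s^3 + 2s^2 + 18s + 104 factors as (s^2 - 2s + 26)(s + 4), giving poles at s = 1 + 5j, 1 - 5j, -4.
Since the pole(s) at s = 1 ± 5j lie in the right half-plane, the system is unstable.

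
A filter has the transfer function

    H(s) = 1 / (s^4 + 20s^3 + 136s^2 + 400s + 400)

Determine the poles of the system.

s = -10, -4 + 2j, -4 - 2j, -2

The poles are the roots of the denominator s^4 + 20s^3 + 136s^2 + 400s + 400 = 0.
Trying s = -10: the polynomial evaluates to 0, so (s + 10) is a factor.
Dividing out leaves s^3 + 10s^2 + 36s + 40 = 0.
This factors further as (s^2 + 8s + 20)(s + 2) = 0.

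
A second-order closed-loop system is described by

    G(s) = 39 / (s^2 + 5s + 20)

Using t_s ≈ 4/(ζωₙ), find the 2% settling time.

Comparing s^2 + 5s + 20 to s^2 + 2ζωₙs + ωₙ²: ωₙ = √20 ≈ 4.472 rad/s and ζ = 5/(2·√20) ≈ 0.5590.
ζωₙ = 5/2 = 2.5, so t_s ≈ 4/(ζωₙ) = 4/2.5 = 1.600 s.

t_s ≈ 1.600 s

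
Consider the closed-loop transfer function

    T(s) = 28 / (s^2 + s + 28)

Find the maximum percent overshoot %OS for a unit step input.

Comparing s^2 + s + 28 to s^2 + 2ζωₙs + ωₙ²: ωₙ = √28 ≈ 5.292 rad/s and ζ = 1/(2·√28) ≈ 0.09449.
%OS = 100·exp(−πζ/√(1−ζ²)) = 100·exp(−π·0.09449/√(1−0.09449²)) ≈ 74.2%.

%OS ≈ 74.2%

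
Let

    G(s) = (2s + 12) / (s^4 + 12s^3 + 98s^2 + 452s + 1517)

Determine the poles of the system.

s = -1 ± 6j, -5 ± 4j

The poles are the roots of the denominator s^4 + 12s^3 + 98s^2 + 452s + 1517 = 0.
No real roots exist; factor into two real quadratics: (s^2 + 2s + 37)(s^2 + 10s + 41) = 0.
Each quadratic gives a conjugate pair via the quadratic formula.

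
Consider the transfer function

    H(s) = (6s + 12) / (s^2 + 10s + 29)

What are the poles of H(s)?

s = -5 ± 2j

The poles are the roots of the denominator s^2 + 10s + 29 = 0.
Using the quadratic formula: s = (-10 ± √(-16))/2 = -5 ± 2j.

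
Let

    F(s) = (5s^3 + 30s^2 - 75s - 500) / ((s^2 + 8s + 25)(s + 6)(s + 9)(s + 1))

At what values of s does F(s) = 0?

s = 4, -5, -5

Set the numerator to zero: 5s^3 + 30s^2 - 75s - 500 = 0, i.e. 5·(s^3 + 6s^2 - 15s - 100) = 0.
Factoring: (s - 4)(s + 5)^2 = 0.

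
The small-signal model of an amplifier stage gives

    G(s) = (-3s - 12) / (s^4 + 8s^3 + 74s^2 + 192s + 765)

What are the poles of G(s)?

The poles are the roots of the denominator s^4 + 8s^3 + 74s^2 + 192s + 765 = 0.
No real roots exist; factor into two real quadratics: (s^2 + 6s + 45)(s^2 + 2s + 17) = 0.
Each quadratic gives a conjugate pair via the quadratic formula.

s = -3 ± 6j, -1 ± 4j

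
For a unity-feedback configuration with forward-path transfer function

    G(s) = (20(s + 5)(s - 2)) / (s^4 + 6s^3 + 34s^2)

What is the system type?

The denominator has 2 factors of s at the origin (free integrators), so this is a Type 2 system.

Type 2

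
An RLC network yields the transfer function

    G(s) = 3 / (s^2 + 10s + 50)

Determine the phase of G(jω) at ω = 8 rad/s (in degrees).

∠G(j8) ≈ -99.93°

At s = j8: numerator = 3, denominator = -14 + j80.
∠G = ∠num − ∠den = 0° − (99.926°) = -99.93°.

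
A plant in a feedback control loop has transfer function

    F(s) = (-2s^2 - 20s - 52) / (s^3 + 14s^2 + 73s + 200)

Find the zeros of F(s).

s = -5 ± j

Set the numerator to zero: -2s^2 - 20s - 52 = 0, i.e. -2·(s^2 + 10s + 26) = 0.
Factoring: (s^2 + 10s + 26) = 0.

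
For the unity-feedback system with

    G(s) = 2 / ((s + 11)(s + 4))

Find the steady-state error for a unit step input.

e_ss = 0.9565

G(s) has no poles at the origin.
This is a Type 0 system. Kp = lim_{s→0} G(s) = 2/44 = 1/22.
e_ss = 1/(1 + Kp) = 1/(1 + 1/22) = 22/23 ≈ 0.9565.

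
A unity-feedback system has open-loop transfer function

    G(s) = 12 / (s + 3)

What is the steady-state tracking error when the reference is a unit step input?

G(s) has no poles at the origin.
This is a Type 0 system. Kp = lim_{s→0} G(s) = 12/3 = 4.
e_ss = 1/(1 + Kp) = 1/(1 + 4) = 1/5 ≈ 0.2000.

e_ss = 0.2000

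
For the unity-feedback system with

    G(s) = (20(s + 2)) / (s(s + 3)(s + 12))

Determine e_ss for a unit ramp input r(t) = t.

e_ss = 0.9000

G(s) has one pole at the origin.
This is a Type 1 system. Kv = lim_{s→0} s·G(s) = 40/36 = 10/9.
e_ss = 1/Kv = 1/(10/9) = 9/10 ≈ 0.9000.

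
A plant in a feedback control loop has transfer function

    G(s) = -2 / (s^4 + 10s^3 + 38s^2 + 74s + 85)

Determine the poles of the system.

The poles are the roots of the denominator s^4 + 10s^3 + 38s^2 + 74s + 85 = 0.
No real roots exist; factor into two real quadratics: (s^2 + 8s + 17)(s^2 + 2s + 5) = 0.
Each quadratic gives a conjugate pair via the quadratic formula.

s = -4 + j, -4 - j, -1 + 2j, -1 - 2j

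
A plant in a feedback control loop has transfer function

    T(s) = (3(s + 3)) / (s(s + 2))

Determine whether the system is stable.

marginally stable

The poles can be read from the denominator factors: s = 0, -2.
Since the simple pole(s) at s = 0 lie on the jω-axis with none in the right half-plane, the system is marginally stable.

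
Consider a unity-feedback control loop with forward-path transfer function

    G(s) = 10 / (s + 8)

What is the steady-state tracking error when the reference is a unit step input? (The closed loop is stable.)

G(s) has no poles at the origin.
This is a Type 0 system. Kp = lim_{s→0} G(s) = 10/8 = 5/4.
e_ss = 1/(1 + Kp) = 1/(1 + 5/4) = 4/9 ≈ 0.4444.

e_ss = 0.4444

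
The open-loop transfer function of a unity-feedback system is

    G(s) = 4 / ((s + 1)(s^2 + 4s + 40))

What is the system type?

Type 0

The denominator has no factor of s at the origin — no free integrator — so this is a Type 0 system.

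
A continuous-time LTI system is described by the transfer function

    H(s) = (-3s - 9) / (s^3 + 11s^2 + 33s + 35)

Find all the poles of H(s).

s = -2 + j, -2 - j, -7

The poles are the roots of the denominator s^3 + 11s^2 + 33s + 35 = 0.
Trying s = -7: the polynomial evaluates to 0, so (s + 7) is a factor.
Dividing out leaves s^2 + 4s + 5 = 0.
The quadratic formula then gives s = -2 ± 1j.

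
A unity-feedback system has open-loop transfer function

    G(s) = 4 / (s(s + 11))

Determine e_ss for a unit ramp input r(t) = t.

G(s) has one pole at the origin.
This is a Type 1 system. Kv = lim_{s→0} s·G(s) = 4/11.
e_ss = 1/Kv = 1/(4/11) = 11/4 ≈ 2.750.

e_ss = 2.750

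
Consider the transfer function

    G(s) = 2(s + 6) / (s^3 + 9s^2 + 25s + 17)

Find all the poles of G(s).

s = -1, -4 ± j

The poles are the roots of the denominator s^3 + 9s^2 + 25s + 17 = 0.
Trying s = -1: the polynomial evaluates to 0, so (s + 1) is a factor.
Dividing out leaves s^2 + 8s + 17 = 0.
The quadratic formula then gives s = -4 ± 1j.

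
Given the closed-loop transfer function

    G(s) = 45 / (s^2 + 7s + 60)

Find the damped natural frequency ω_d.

Comparing s^2 + 7s + 60 to s^2 + 2ζωₙs + ωₙ²: ωₙ = √60 ≈ 7.746 rad/s and ζ = 7/(2·√60) ≈ 0.4518.
ζωₙ = 7/2 = 3.5, so ω_d = ωₙ√(1−ζ²) = √(ωₙ² − (ζωₙ)²) = √(60 − 3.5²) = √47.75 ≈ 6.910 rad/s.

ω_d ≈ 6.910 rad/s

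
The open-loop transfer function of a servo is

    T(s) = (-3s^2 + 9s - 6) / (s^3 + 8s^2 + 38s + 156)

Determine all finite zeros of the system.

s = 1, 2

Set the numerator to zero: -3s^2 + 9s - 6 = 0, i.e. -3·(s^2 - 3s + 2) = 0.
Factoring: (s - 1)(s - 2) = 0.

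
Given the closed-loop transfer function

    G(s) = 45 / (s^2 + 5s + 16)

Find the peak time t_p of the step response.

Comparing s^2 + 5s + 16 to s^2 + 2ζωₙs + ωₙ²: ωₙ = 4 rad/s and ζ = 5/(2·4) = 0.625.
ζωₙ = 5/2 = 2.5, so ω_d = ωₙ√(1−ζ²) = √(ωₙ² − (ζωₙ)²) = √(16 − 2.5²) = √9.75 ≈ 3.122 rad/s.
t_p = π/ω_d = π/3.122 ≈ 1.006 s.

t_p ≈ 1.006 s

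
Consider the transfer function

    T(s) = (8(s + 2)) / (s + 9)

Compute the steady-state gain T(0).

Set s = 0: T(0) = (16) / (9) = 16/9.

T(0) = 16/9 ≈ 1.778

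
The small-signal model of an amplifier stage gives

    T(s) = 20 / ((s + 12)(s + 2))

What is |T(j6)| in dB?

|T(j6)|_dB ≈ -12.6 dB

Substitute s = j6: numerator = 20, denominator = -12 + j84.
|T(j6)| = |20| / |-12 + j84| = 20 / 84.853 ≈ 0.2357.
In decibels: 20·log₁₀(0.2357) ≈ -12.6 dB.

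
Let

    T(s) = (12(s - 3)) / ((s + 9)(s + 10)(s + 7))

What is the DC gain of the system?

At s = 0 each factor (s + a) contributes a and each (s^2 + bs + c) contributes c.
T(0) = 12·(-3) / ((9) · (10) · (7)) = -36/630 = -2/35.

T(0) = -2/35 ≈ -0.05714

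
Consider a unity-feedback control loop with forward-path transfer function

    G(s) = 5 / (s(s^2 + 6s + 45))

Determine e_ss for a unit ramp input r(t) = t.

G(s) has one pole at the origin.
This is a Type 1 system. Kv = lim_{s→0} s·G(s) = 5/45 = 1/9.
e_ss = 1/Kv = 1/(1/9) = 9.

e_ss = 9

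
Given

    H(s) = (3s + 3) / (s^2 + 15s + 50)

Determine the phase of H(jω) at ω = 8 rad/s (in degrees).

At s = j8: numerator = 3 + j24, denominator = -14 + j120.
∠H = ∠num − ∠den = 82.875° − (96.654°) = -13.78°.

∠H(j8) ≈ -13.78°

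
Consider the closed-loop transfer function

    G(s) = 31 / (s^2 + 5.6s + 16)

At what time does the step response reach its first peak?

Comparing s^2 + 5.6s + 16 to s^2 + 2ζωₙs + ωₙ²: ωₙ = 4 rad/s and ζ = 5.6/(2·4) = 0.7.
ζωₙ = 5.6/2 = 2.8, so ω_d = ωₙ√(1−ζ²) = √(ωₙ² − (ζωₙ)²) = √(16 − 2.8²) = √8.16 ≈ 2.857 rad/s.
t_p = π/ω_d = π/2.857 ≈ 1.100 s.

t_p ≈ 1.100 s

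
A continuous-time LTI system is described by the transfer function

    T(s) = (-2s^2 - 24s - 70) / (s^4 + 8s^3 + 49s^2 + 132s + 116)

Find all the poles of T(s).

The poles are the roots of the denominator s^4 + 8s^3 + 49s^2 + 132s + 116 = 0.
Trying s = -2: the polynomial evaluates to 0, so (s + 2) is a factor.
Dividing out leaves s^3 + 6s^2 + 37s + 58 = 0.
This factors further as (s^2 + 4s + 29)(s + 2) = 0.

s = -2, -2 + 5j, -2 - 5j, -2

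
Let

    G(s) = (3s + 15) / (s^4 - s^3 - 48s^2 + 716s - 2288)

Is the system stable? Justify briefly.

The denominator s^4 - s^3 - 48s^2 + 716s - 2288 factors as (s + 11)(s^2 - 8s + 52)(s - 4), giving poles at s = -11, 4 ± 6j, 4.
Since the pole(s) at s = 4 + 6j, 4 - 6j, 4 lie in the right half-plane, the system is unstable.

unstable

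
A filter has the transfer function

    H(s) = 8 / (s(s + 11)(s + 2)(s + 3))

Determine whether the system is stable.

The poles can be read from the denominator factors: s = 0, -11, -2, -3.
Since the simple pole(s) at s = 0 lie on the jω-axis with none in the right half-plane, the system is marginally stable.

marginally stable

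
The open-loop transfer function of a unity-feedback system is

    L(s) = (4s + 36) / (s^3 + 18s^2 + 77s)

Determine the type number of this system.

Type 1

Factor s from the denominator: s^3 + 18s^2 + 77s = s·(s^2 + 18s + 77).
There is 1 pole at the origin, so the system is Type 1.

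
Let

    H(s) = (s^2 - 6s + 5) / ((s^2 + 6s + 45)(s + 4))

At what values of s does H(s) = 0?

Set the numerator to zero: s^2 - 6s + 5 = 0.
Factoring: (s - 1)(s - 5) = 0.

s = 1, 5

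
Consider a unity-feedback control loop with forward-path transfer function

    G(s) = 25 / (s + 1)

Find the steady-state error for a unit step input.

e_ss = 0.03846

G(s) has no poles at the origin.
This is a Type 0 system. Kp = lim_{s→0} G(s) = 25/1.
e_ss = 1/(1 + Kp) = 1/(1 + 25) = 1/26 ≈ 0.03846.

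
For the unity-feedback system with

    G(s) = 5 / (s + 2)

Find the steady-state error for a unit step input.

G(s) has no poles at the origin.
This is a Type 0 system. Kp = lim_{s→0} G(s) = 5/2.
e_ss = 1/(1 + Kp) = 1/(1 + 5/2) = 2/7 ≈ 0.2857.

e_ss = 0.2857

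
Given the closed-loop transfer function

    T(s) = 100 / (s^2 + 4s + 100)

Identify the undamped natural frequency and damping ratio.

Compare the denominator to the standard form s^2 + 2ζωₙs + ωₙ².
ωₙ² = 100, so ωₙ = 10 rad/s.
2ζωₙ = 4, so ζ = 4/(2·10) = 0.2.
With ζ = 0.2 the response is underdamped.

ωₙ = 10 rad/s, ζ = 0.2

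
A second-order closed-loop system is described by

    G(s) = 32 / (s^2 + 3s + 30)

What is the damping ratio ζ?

Compare the denominator to the standard form s^2 + 2ζωₙs + ωₙ².
ωₙ² = 30, so ωₙ = √30 ≈ 5.477 rad/s.
2ζωₙ = 3, so ζ = 3/(2·√30) ≈ 0.2739.

ζ ≈ 0.2739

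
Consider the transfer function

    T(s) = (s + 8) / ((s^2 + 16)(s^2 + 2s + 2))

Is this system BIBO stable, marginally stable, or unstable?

The poles can be read from the denominator factors: s = ±4j, -1 ± j.
Since the simple pole(s) at s = ±4j lie on the jω-axis with none in the right half-plane, the system is marginally stable.

marginally stable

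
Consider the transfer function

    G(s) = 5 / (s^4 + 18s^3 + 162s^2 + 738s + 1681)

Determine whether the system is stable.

stable

The denominator s^4 + 18s^3 + 162s^2 + 738s + 1681 factors as (s^2 + 8s + 41)(s^2 + 10s + 41), giving poles at s = -4 ± 5j, -5 ± 4j.
Since all poles lie strictly in the left half-plane, the system is stable.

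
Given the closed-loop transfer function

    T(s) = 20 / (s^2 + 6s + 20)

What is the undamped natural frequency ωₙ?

Compare the denominator to the standard form s^2 + 2ζωₙs + ωₙ².
ωₙ² = 20, so ωₙ = √20 ≈ 4.472 rad/s.

ωₙ ≈ 4.472 rad/s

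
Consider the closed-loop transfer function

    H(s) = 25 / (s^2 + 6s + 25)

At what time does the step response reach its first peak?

Comparing s^2 + 6s + 25 to s^2 + 2ζωₙs + ωₙ²: ωₙ = 5 rad/s and ζ = 6/(2·5) = 0.6.
ζωₙ = 6/2 = 3, so ω_d = ωₙ√(1−ζ²) = √(ωₙ² − (ζωₙ)²) = √(25 − 3²) = √16 = 4 rad/s.
t_p = π/ω_d = π/4 ≈ 0.7854 s.

t_p ≈ 0.7854 s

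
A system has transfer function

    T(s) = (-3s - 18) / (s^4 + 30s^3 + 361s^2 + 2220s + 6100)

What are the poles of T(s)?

s = -10, -5 + 6j, -5 - 6j, -10

The poles are the roots of the denominator s^4 + 30s^3 + 361s^2 + 2220s + 6100 = 0.
Trying s = -10: the polynomial evaluates to 0, so (s + 10) is a factor.
Dividing out leaves s^3 + 20s^2 + 161s + 610 = 0.
This factors further as (s^2 + 10s + 61)(s + 10) = 0.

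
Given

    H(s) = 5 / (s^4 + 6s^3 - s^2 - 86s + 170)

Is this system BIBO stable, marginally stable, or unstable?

The denominator s^4 + 6s^3 - s^2 - 86s + 170 factors as (s^2 - 4s + 5)(s^2 + 10s + 34), giving poles at s = 2 + j, 2 - j, -5 + 3j, -5 - 3j.
Since the pole(s) at s = 2 ± j lie in the right half-plane, the system is unstable.

unstable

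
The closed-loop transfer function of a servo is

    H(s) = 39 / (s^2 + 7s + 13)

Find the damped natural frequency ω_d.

Comparing s^2 + 7s + 13 to s^2 + 2ζωₙs + ωₙ²: ωₙ = √13 ≈ 3.606 rad/s and ζ = 7/(2·√13) ≈ 0.9707.
ζωₙ = 7/2 = 3.5, so ω_d = ωₙ√(1−ζ²) = √(ωₙ² − (ζωₙ)²) = √(13 − 3.5²) = √0.75 ≈ 0.8660 rad/s.

ω_d ≈ 0.8660 rad/s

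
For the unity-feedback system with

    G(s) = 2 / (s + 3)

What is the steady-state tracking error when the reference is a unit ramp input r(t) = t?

e_ss = ∞

G(s) has no poles at the origin.
This is a Type 0 system; Kv = lim_{s→0} s·G(s) = 0, so the steady-state error for a ramp input is infinite.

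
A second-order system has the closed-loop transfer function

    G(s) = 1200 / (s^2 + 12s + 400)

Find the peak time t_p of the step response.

Comparing s^2 + 12s + 400 to s^2 + 2ζωₙs + ωₙ²: ωₙ = 20 rad/s and ζ = 12/(2·20) = 0.3.
ζωₙ = 12/2 = 6, so ω_d = ωₙ√(1−ζ²) = √(ωₙ² − (ζωₙ)²) = √(400 − 6²) = √364 ≈ 19.08 rad/s.
t_p = π/ω_d = π/19.08 ≈ 0.1647 s.

t_p ≈ 0.1647 s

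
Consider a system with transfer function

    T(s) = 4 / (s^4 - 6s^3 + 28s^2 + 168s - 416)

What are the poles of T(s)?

s = 4 + 6j, 4 - 6j, 2, -4

The poles are the roots of the denominator s^4 - 6s^3 + 28s^2 + 168s - 416 = 0.
Trying s = 2: the polynomial evaluates to 0, so (s - 2) is a factor.
Dividing out leaves s^3 - 4s^2 + 20s + 208 = 0.
This factors further as (s^2 - 8s + 52)(s + 4) = 0.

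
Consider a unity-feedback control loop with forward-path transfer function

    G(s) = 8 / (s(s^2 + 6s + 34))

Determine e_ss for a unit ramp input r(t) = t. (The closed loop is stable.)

G(s) has one pole at the origin.
This is a Type 1 system. Kv = lim_{s→0} s·G(s) = 8/34 = 4/17.
e_ss = 1/Kv = 1/(4/17) = 17/4 ≈ 4.250.

e_ss = 4.250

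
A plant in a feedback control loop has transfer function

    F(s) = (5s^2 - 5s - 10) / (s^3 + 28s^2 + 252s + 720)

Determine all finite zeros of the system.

Set the numerator to zero: 5s^2 - 5s - 10 = 0, i.e. 5·(s^2 - s - 2) = 0.
Factoring: (s - 2)(s + 1) = 0.

s = 2, -1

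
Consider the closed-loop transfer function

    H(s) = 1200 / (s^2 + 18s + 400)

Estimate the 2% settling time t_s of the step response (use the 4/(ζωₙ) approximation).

Comparing s^2 + 18s + 400 to s^2 + 2ζωₙs + ωₙ²: ωₙ = 20 rad/s and ζ = 18/(2·20) = 0.45.
ζωₙ = 18/2 = 9, so t_s ≈ 4/(ζωₙ) = 4/9 ≈ 0.4444 s.

t_s ≈ 0.4444 s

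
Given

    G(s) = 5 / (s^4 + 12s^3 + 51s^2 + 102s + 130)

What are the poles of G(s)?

s = -5 + j, -5 - j, -1 + 2j, -1 - 2j

The poles are the roots of the denominator s^4 + 12s^3 + 51s^2 + 102s + 130 = 0.
No real roots exist; factor into two real quadratics: (s^2 + 10s + 26)(s^2 + 2s + 5) = 0.
Each quadratic gives a conjugate pair via the quadratic formula.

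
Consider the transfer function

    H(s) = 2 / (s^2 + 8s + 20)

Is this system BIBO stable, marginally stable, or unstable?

The poles can be read from the denominator factors: s = -4 ± 2j.
Since all poles lie strictly in the left half-plane, the system is stable.

stable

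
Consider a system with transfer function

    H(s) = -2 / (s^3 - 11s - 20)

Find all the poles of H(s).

s = -2 ± j, 4

The poles are the roots of the denominator s^3 - 11s - 20 = 0.
Trying s = 4: the polynomial evaluates to 0, so (s - 4) is a factor.
Dividing out leaves s^2 + 4s + 5 = 0.
The quadratic formula then gives s = -2 ± 1j.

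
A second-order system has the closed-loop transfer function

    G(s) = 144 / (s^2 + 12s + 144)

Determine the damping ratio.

Compare the denominator to the standard form s^2 + 2ζωₙs + ωₙ².
ωₙ² = 144, so ωₙ = 12 rad/s.
2ζωₙ = 12, so ζ = 12/(2·12) = 0.5.

ζ = 0.5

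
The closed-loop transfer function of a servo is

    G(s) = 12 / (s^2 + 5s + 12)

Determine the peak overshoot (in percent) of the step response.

Comparing s^2 + 5s + 12 to s^2 + 2ζωₙs + ωₙ²: ωₙ = √12 ≈ 3.464 rad/s and ζ = 5/(2·√12) ≈ 0.7217.
%OS = 100·exp(−πζ/√(1−ζ²)) = 100·exp(−π·0.7217/√(1−0.7217²)) ≈ 3.78%.

%OS ≈ 3.78%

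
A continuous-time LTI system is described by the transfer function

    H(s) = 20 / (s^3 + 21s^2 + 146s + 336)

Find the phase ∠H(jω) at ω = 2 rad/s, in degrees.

At s = j2: numerator = 20, denominator = 252 + j284.
∠H = ∠num − ∠den = 0° − (48.417°) = -48.42°.

∠H(j2) ≈ -48.42°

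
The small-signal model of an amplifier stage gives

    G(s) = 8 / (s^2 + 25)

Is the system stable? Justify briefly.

The poles can be read from the denominator factors: s = 5j, -5j.
Since the simple pole(s) at s = ±5j lie on the jω-axis with none in the right half-plane, the system is marginally stable.

marginally stable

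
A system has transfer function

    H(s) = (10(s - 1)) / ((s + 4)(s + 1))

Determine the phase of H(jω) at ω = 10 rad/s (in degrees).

At s = j10: numerator = -10 + j100, denominator = -96 + j50.
∠H = ∠num − ∠den = 95.711° − (152.49°) = -56.78°.

∠H(j10) ≈ -56.78°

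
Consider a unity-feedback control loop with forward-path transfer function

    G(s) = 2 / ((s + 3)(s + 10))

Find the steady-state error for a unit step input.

G(s) has no poles at the origin.
This is a Type 0 system. Kp = lim_{s→0} G(s) = 2/30 = 1/15.
e_ss = 1/(1 + Kp) = 1/(1 + 1/15) = 15/16 ≈ 0.9375.

e_ss = 0.9375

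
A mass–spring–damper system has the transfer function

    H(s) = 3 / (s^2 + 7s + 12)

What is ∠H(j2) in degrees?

At s = j2: numerator = 3, denominator = 8 + j14.
∠H = ∠num − ∠den = 0° − (60.255°) = -60.26°.

∠H(j2) ≈ -60.26°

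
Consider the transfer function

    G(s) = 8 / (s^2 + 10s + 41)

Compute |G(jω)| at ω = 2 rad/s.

|G(j2)| ≈ 0.1902

Substitute s = j2: numerator = 8, denominator = 37 + j20.
|G(j2)| = |8| / |37 + j20| = 8 / 42.059 ≈ 0.1902.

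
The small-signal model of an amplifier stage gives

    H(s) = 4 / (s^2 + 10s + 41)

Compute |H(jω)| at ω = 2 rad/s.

|H(j2)| ≈ 0.09510

Substitute s = j2: numerator = 4, denominator = 37 + j20.
|H(j2)| = |4| / |37 + j20| = 4 / 42.059 ≈ 0.09510.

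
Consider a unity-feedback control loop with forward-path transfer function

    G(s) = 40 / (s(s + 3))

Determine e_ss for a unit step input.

G(s) has one pole at the origin.
This is a Type 1 system; for a step input the steady-state error is zero.

e_ss = 0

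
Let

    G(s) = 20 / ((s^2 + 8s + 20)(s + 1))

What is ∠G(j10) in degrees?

At s = j10: numerator = 20, denominator = -880 - j720.
∠G = ∠num − ∠den = 0° − (-140.71°) = 140.7°.

∠G(j10) ≈ 140.7°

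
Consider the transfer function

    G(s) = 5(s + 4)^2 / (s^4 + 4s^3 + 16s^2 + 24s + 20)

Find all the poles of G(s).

The poles are the roots of the denominator s^4 + 4s^3 + 16s^2 + 24s + 20 = 0.
No real roots exist; factor into two real quadratics: (s^2 + 2s + 10)(s^2 + 2s + 2) = 0.
Each quadratic gives a conjugate pair via the quadratic formula.

s = -1 + 3j, -1 - 3j, -1 + j, -1 - j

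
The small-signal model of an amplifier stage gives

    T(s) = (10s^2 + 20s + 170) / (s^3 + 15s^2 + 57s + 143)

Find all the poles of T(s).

The poles are the roots of the denominator s^3 + 15s^2 + 57s + 143 = 0.
Trying s = -11: the polynomial evaluates to 0, so (s + 11) is a factor.
Dividing out leaves s^2 + 4s + 13 = 0.
The quadratic formula then gives s = -2 ± 3j.

s = -2 ± 3j, -11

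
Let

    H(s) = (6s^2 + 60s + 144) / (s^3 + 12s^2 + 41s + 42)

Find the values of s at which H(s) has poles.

The poles are the roots of the denominator s^3 + 12s^2 + 41s + 42 = 0.
Trying s = -7: the polynomial evaluates to 0, so (s + 7) is a factor.
Dividing out leaves s^2 + 5s + 6 = 0.
Factoring the quadratic: (s + 3)(s + 2) = 0.

s = -7, -3, -2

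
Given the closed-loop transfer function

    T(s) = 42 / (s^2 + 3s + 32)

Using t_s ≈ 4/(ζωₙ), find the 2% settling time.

Comparing s^2 + 3s + 32 to s^2 + 2ζωₙs + ωₙ²: ωₙ = √32 ≈ 5.657 rad/s and ζ = 3/(2·√32) ≈ 0.2652.
ζωₙ = 3/2 = 1.5, so t_s ≈ 4/(ζωₙ) = 4/1.5 ≈ 2.667 s.

t_s ≈ 2.667 s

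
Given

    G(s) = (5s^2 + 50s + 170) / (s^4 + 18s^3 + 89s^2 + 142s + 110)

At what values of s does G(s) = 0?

s = -5 + 3j, -5 - 3j

Set the numerator to zero: 5s^2 + 50s + 170 = 0, i.e. 5·(s^2 + 10s + 34) = 0.
Factoring: (s^2 + 10s + 34) = 0.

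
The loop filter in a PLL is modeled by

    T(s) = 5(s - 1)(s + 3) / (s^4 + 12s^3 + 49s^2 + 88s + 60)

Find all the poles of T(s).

s = -2 + j, -2 - j, -2, -6

The poles are the roots of the denominator s^4 + 12s^3 + 49s^2 + 88s + 60 = 0.
Trying s = -2: the polynomial evaluates to 0, so (s + 2) is a factor.
Dividing out leaves s^3 + 10s^2 + 29s + 30 = 0.
This factors further as (s^2 + 4s + 5)(s + 6) = 0.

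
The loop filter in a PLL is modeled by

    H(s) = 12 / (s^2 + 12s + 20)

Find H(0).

Set s = 0: H(0) = (12) / (20) = 3/5.

H(0) = 3/5 ≈ 0.6000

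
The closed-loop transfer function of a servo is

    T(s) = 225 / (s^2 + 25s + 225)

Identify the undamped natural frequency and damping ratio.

Compare the denominator to the standard form s^2 + 2ζωₙs + ωₙ².
ωₙ² = 225, so ωₙ = 15 rad/s.
2ζωₙ = 25, so ζ = 25/(2·15) ≈ 0.8333.

ωₙ = 15 rad/s, ζ ≈ 0.8333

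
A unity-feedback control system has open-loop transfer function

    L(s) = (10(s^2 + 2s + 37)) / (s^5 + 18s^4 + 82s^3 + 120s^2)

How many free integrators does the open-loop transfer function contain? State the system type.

Type 2

The denominator has 2 factors of s at the origin (free integrators), so this is a Type 2 system.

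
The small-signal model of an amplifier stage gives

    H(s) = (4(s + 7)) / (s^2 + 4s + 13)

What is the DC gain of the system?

At s = 0 each factor (s + a) contributes a and each (s^2 + bs + c) contributes c.
H(0) = 4·(7) / ((13)) = 28/13 = 28/13.

H(0) = 28/13 ≈ 2.154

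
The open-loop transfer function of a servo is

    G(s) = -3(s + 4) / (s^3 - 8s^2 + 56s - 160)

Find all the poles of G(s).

The poles are the roots of the denominator s^3 - 8s^2 + 56s - 160 = 0.
Trying s = 4: the polynomial evaluates to 0, so (s - 4) is a factor.
Dividing out leaves s^2 - 4s + 40 = 0.
The quadratic formula then gives s = 2 ± 6j.

s = 2 ± 6j, 4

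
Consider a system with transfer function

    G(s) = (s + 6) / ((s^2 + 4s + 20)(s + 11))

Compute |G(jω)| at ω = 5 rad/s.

Substitute s = j5: numerator = 6 + j5, denominator = -155 + j195.
|G(j5)| = |6 + j5| / |-155 + j195| = 7.8102 / 249.10 ≈ 0.03135.

|G(j5)| ≈ 0.03135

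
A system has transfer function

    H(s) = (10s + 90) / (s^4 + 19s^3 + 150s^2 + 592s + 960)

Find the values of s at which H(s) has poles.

s = -4 ± 4j, -6, -5

The poles are the roots of the denominator s^4 + 19s^3 + 150s^2 + 592s + 960 = 0.
Trying s = -6: the polynomial evaluates to 0, so (s + 6) is a factor.
Dividing out leaves s^3 + 13s^2 + 72s + 160 = 0.
This factors further as (s^2 + 8s + 32)(s + 5) = 0.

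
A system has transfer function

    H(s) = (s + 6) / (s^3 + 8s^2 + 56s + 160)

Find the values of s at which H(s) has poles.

s = -2 ± 6j, -4

The poles are the roots of the denominator s^3 + 8s^2 + 56s + 160 = 0.
Trying s = -4: the polynomial evaluates to 0, so (s + 4) is a factor.
Dividing out leaves s^2 + 4s + 40 = 0.
The quadratic formula then gives s = -2 ± 6j.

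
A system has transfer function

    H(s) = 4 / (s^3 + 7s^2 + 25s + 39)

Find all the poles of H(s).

The poles are the roots of the denominator s^3 + 7s^2 + 25s + 39 = 0.
Trying s = -3: the polynomial evaluates to 0, so (s + 3) is a factor.
Dividing out leaves s^2 + 4s + 13 = 0.
The quadratic formula then gives s = -2 ± 3j.

s = -2 + 3j, -2 - 3j, -3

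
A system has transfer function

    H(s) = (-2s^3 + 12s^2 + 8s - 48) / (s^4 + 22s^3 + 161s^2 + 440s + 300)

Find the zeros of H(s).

Set the numerator to zero: -2s^3 + 12s^2 + 8s - 48 = 0, i.e. -2·(s^3 - 6s^2 - 4s + 24) = 0.
Factoring: (s - 2)(s - 6)(s + 2) = 0.

s = 2, 6, -2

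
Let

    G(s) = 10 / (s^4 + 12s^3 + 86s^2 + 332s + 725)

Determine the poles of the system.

The poles are the roots of the denominator s^4 + 12s^3 + 86s^2 + 332s + 725 = 0.
No real roots exist; factor into two real quadratics: (s^2 + 8s + 25)(s^2 + 4s + 29) = 0.
Each quadratic gives a conjugate pair via the quadratic formula.

s = -4 + 3j, -4 - 3j, -2 + 5j, -2 - 5j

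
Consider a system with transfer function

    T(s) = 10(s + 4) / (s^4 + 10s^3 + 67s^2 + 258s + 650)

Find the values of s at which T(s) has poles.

s = -1 ± 5j, -4 ± 3j

The poles are the roots of the denominator s^4 + 10s^3 + 67s^2 + 258s + 650 = 0.
No real roots exist; factor into two real quadratics: (s^2 + 2s + 26)(s^2 + 8s + 25) = 0.
Each quadratic gives a conjugate pair via the quadratic formula.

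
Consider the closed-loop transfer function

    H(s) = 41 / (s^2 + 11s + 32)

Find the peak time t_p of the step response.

Comparing s^2 + 11s + 32 to s^2 + 2ζωₙs + ωₙ²: ωₙ = √32 ≈ 5.657 rad/s and ζ = 11/(2·√32) ≈ 0.9723.
ζωₙ = 11/2 = 5.5, so ω_d = ωₙ√(1−ζ²) = √(ωₙ² − (ζωₙ)²) = √(32 − 5.5²) = √1.75 ≈ 1.323 rad/s.
t_p = π/ω_d = π/1.323 ≈ 2.375 s.

t_p ≈ 2.375 s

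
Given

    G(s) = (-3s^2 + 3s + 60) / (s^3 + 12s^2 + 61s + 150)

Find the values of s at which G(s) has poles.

The poles are the roots of the denominator s^3 + 12s^2 + 61s + 150 = 0.
Trying s = -6: the polynomial evaluates to 0, so (s + 6) is a factor.
Dividing out leaves s^2 + 6s + 25 = 0.
The quadratic formula then gives s = -3 ± 4j.

s = -3 ± 4j, -6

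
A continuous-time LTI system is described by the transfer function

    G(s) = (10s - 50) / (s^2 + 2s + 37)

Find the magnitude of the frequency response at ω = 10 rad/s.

|G(j10)| ≈ 1.691

Substitute s = j10: numerator = -50 + j100, denominator = -63 + j20.
|G(j10)| = |-50 + j100| / |-63 + j20| = 111.80 / 66.098 ≈ 1.691.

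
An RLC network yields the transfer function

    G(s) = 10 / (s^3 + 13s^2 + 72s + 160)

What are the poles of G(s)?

s = -4 ± 4j, -5

The poles are the roots of the denominator s^3 + 13s^2 + 72s + 160 = 0.
Trying s = -5: the polynomial evaluates to 0, so (s + 5) is a factor.
Dividing out leaves s^2 + 8s + 32 = 0.
The quadratic formula then gives s = -4 ± 4j.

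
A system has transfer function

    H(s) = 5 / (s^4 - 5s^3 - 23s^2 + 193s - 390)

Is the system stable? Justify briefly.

The denominator s^4 - 5s^3 - 23s^2 + 193s - 390 factors as (s - 5)(s^2 - 6s + 13)(s + 6), giving poles at s = 5, 3 ± 2j, -6.
Since the pole(s) at s = 5, 3 + 2j, 3 - 2j lie in the right half-plane, the system is unstable.

unstable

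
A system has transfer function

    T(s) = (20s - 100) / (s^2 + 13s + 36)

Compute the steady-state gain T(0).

T(0) = -25/9 ≈ -2.778

Set s = 0: T(0) = (-100) / (36) = -25/9.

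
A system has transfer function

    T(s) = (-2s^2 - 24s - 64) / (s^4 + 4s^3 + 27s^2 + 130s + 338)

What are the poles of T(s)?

The poles are the roots of the denominator s^4 + 4s^3 + 27s^2 + 130s + 338 = 0.
No real roots exist; factor into two real quadratics: (s^2 - 2s + 26)(s^2 + 6s + 13) = 0.
Each quadratic gives a conjugate pair via the quadratic formula.

s = 1 + 5j, 1 - 5j, -3 + 2j, -3 - 2j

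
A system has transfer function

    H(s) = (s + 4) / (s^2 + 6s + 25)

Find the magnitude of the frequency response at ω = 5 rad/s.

|H(j5)| ≈ 0.2134

Substitute s = j5: numerator = 4 + j5, denominator = j30.
|H(j5)| = |4 + j5| / |j30| = 6.4031 / 30 ≈ 0.2134.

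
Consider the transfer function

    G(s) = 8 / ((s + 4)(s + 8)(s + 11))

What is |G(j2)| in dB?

Substitute s = j2: numerator = 8, denominator = 260 + j320.
|G(j2)| = |8| / |260 + j320| = 8 / 412.31 ≈ 0.01940.
In decibels: 20·log₁₀(0.01940) ≈ -34.2 dB.

|G(j2)|_dB ≈ -34.2 dB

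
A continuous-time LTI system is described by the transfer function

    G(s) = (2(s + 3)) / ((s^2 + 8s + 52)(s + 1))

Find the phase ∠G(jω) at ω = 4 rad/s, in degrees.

∠G(j4) ≈ -64.47°

At s = j4: numerator = 6 + j8, denominator = -92 + j176.
∠G = ∠num − ∠den = 53.130° − (117.60°) = -64.47°.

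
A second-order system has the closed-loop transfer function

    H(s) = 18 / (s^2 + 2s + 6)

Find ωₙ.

ωₙ ≈ 2.449 rad/s

Compare the denominator to the standard form s^2 + 2ζωₙs + ωₙ².
ωₙ² = 6, so ωₙ = √6 ≈ 2.449 rad/s.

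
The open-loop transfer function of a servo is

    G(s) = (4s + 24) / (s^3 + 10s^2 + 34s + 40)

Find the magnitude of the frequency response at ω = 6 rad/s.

|G(j6)| ≈ 0.1060

Substitute s = j6: numerator = 24 + j24, denominator = -320 - j12.
|G(j6)| = |24 + j24| / |-320 - j12| = 33.941 / 320.22 ≈ 0.1060.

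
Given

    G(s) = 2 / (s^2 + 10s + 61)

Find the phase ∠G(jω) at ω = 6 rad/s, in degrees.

At s = j6: numerator = 2, denominator = 25 + j60.
∠G = ∠num − ∠den = 0° − (67.380°) = -67.38°.

∠G(j6) ≈ -67.38°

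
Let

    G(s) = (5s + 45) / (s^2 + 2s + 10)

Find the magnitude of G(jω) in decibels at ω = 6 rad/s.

Substitute s = j6: numerator = 45 + j30, denominator = -26 + j12.
|G(j6)| = |45 + j30| / |-26 + j12| = 54.083 / 28.636 ≈ 1.889.
In decibels: 20·log₁₀(1.889) ≈ 5.52 dB.

|G(j6)|_dB ≈ 5.52 dB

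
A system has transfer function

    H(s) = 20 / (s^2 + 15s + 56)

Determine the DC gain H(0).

Set s = 0: H(0) = (20) / (56) = 5/14.

H(0) = 5/14 ≈ 0.3571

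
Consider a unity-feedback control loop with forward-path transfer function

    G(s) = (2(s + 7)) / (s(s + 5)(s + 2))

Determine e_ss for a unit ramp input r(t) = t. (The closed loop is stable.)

e_ss = 0.7143

G(s) has one pole at the origin.
This is a Type 1 system. Kv = lim_{s→0} s·G(s) = 14/10 = 7/5.
e_ss = 1/Kv = 1/(7/5) = 5/7 ≈ 0.7143.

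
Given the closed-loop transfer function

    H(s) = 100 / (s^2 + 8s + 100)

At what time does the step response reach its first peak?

Comparing s^2 + 8s + 100 to s^2 + 2ζωₙs + ωₙ²: ωₙ = 10 rad/s and ζ = 8/(2·10) = 0.4.
ζωₙ = 8/2 = 4, so ω_d = ωₙ√(1−ζ²) = √(ωₙ² − (ζωₙ)²) = √(100 − 4²) = √84 ≈ 9.165 rad/s.
t_p = π/ω_d = π/9.165 ≈ 0.3428 s.

t_p ≈ 0.3428 s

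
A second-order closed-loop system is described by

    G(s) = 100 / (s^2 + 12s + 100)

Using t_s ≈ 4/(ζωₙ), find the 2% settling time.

Comparing s^2 + 12s + 100 to s^2 + 2ζωₙs + ωₙ²: ωₙ = 10 rad/s and ζ = 12/(2·10) = 0.6.
ζωₙ = 12/2 = 6, so t_s ≈ 4/(ζωₙ) = 4/6 ≈ 0.6667 s.

t_s ≈ 0.6667 s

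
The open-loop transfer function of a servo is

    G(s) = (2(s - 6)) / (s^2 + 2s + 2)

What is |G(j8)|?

|G(j8)| ≈ 0.3123

Substitute s = j8: numerator = -12 + j16, denominator = -62 + j16.
|G(j8)| = |-12 + j16| / |-62 + j16| = 20 / 64.031 ≈ 0.3123.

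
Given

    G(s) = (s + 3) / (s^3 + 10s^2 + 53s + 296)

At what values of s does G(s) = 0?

Set the numerator to zero: s + 3 = 0.
So s = -3.

s = -3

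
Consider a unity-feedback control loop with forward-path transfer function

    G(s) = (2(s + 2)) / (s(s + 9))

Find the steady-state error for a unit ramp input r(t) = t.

G(s) has one pole at the origin.
This is a Type 1 system. Kv = lim_{s→0} s·G(s) = 4/9.
e_ss = 1/Kv = 1/(4/9) = 9/4 ≈ 2.250.

e_ss = 2.250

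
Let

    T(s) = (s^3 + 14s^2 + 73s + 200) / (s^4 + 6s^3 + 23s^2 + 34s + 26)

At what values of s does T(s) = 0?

s = -3 + 4j, -3 - 4j, -8

Set the numerator to zero: s^3 + 14s^2 + 73s + 200 = 0.
Factoring: (s^2 + 6s + 25)(s + 8) = 0.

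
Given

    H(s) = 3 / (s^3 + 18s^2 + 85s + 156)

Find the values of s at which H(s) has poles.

The poles are the roots of the denominator s^3 + 18s^2 + 85s + 156 = 0.
Trying s = -12: the polynomial evaluates to 0, so (s + 12) is a factor.
Dividing out leaves s^2 + 6s + 13 = 0.
The quadratic formula then gives s = -3 ± 2j.

s = -3 ± 2j, -12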